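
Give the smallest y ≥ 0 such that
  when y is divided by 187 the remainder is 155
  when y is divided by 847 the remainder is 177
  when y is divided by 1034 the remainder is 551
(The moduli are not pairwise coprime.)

Combine the congruences pairwise.
gcd(187, 847) = 11 and 11 | (177 − 155), so the pair is consistent; merging gives y ≡ 11188 (mod 14399), where 14399 = lcm(187, 847).
gcd(14399, 1034) = 11 and 11 | (551 − 11188), so the pair is consistent; merging gives y ≡ 1033517 (mod 1353506), where 1353506 = lcm(14399, 1034).
The solution is unique modulo lcm(187, 847, 1034) = 1353506.

1033517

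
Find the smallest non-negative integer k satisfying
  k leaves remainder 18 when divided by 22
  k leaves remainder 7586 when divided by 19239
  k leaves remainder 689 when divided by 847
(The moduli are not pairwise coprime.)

84542

Combine the congruences pairwise.
gcd(22, 19239) = 11 and 11 | (7586 − 18), so the pair is consistent; merging gives k ≡ 7586 (mod 38478), where 38478 = lcm(22, 19239).
gcd(38478, 847) = 121 and 121 | (689 − 7586), so the pair is consistent; merging gives k ≡ 84542 (mod 269346), where 269346 = lcm(38478, 847).
The solution is unique modulo lcm(22, 19239, 847) = 269346.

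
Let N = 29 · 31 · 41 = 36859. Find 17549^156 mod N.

Mod 29: 17549 ≡ 4; by Fermat, exponent reduces to 156 mod 28 = 16; 4^16 ≡ 16 (mod 29).
Mod 31: 17549 ≡ 3; by Fermat, exponent reduces to 156 mod 30 = 6; 3^6 ≡ 16 (mod 31).
Mod 41: 17549 ≡ 1; by Fermat, exponent reduces to 156 mod 40 = 36; 1^36 ≡ 1 (mod 41).
Combine by CRT: x ≡ 16 (mod 29), x ≡ 16 (mod 31), x ≡ 1 (mod 41) ⇒ x ≡ 4511 (mod 36859).

4511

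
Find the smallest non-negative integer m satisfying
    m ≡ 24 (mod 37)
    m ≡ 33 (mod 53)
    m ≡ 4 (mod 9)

The moduli are pairwise coprime; N = 37·53·9 = 17649.
N/37 = 477; 477 ≡ 33 (mod 37); 33·9 ≡ 1, so inverse 9.
N/53 = 333; 333 ≡ 15 (mod 53); 15·46 ≡ 1, so inverse 46.
N/9 = 1961; 1961 ≡ 8 (mod 9); 8·8 ≡ 1, so inverse 8.
m ≡ 24·477·9 + 33·333·46 + 4·1961·8 = 671278.
671278 mod 17649 = 616.

616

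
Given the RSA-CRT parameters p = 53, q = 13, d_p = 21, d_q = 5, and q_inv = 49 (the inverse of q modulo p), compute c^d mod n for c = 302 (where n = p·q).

594

m₁ = c^(d_p) mod p: c ≡ 37 (mod 53), and 37^21 mod 53 = 11.
m₂ = c^(d_q) mod q: c ≡ 3 (mod 13), and 3^5 mod 13 = 9.
h = q_inv·(m₁ − m₂) mod p = 49·(11 − 9) mod 53 = 45.
m = m₂ + h·q = 9 + 45·13 = 594.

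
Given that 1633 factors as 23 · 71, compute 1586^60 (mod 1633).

829

Mod 23: 1586 ≡ 22; by Fermat, exponent reduces to 60 mod 22 = 16; 22^16 ≡ 1 (mod 23).
Mod 71: 1586 ≡ 24; 24^60 ≡ 48 (mod 71).
Combine by CRT: x ≡ 1 (mod 23), x ≡ 48 (mod 71) ⇒ x ≡ 829 (mod 1633).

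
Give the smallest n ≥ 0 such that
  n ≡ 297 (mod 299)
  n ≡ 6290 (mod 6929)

Combine the congruences pairwise.
gcd(299, 6929) = 13 and 13 | (6290 − 297), so the pair is consistent; merging gives n ≡ 124083 (mod 159367), where 159367 = lcm(299, 6929).
The solution is unique modulo lcm(299, 6929) = 159367.

124083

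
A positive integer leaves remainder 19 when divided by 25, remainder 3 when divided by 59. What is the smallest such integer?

1419

Combine the congruences pairwise.
From a ≡ 19 (mod 25) write a = 19 + 25t. Substituting into a ≡ 3 (mod 59) gives 25t ≡ 43 (mod 59), and since 25⁻¹ ≡ 26 (mod 59), t ≡ 56. Hence a ≡ 19 + 25·56 = 1419 (mod 1475).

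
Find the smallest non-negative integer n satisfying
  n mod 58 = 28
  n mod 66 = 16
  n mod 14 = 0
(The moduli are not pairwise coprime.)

Combine the congruences pairwise.
gcd(58, 66) = 2 and 2 | (16 − 28), so the pair is consistent; merging gives n ≡ 1072 (mod 1914), where 1914 = lcm(58, 66).
gcd(1914, 14) = 2 and 2 | (0 − 1072), so the pair is consistent; merging gives n ≡ 4900 (mod 13398), where 13398 = lcm(1914, 14).
The solution is unique modulo lcm(58, 66, 14) = 13398.

4900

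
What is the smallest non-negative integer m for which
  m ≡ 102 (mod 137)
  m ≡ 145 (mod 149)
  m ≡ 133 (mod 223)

1855493

The moduli are pairwise coprime; N = 137·149·223 = 4552099.
N/137 = 33227; 33227 ≡ 73 (mod 137); 73·122 ≡ 1, so inverse 122.
N/149 = 30551; 30551 ≡ 6 (mod 149); 6·25 ≡ 1, so inverse 25.
N/223 = 20413; 20413 ≡ 120 (mod 223); 120·210 ≡ 1, so inverse 210.
m ≡ 102·33227·122 + 145·30551·25 + 133·20413·210 = 1094359253.
1094359253 mod 4552099 = 1855493.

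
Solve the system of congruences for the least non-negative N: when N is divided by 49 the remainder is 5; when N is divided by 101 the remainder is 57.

4905

From N ≡ 5 (mod 49) write N = 5 + 49t. Substituting into N ≡ 57 (mod 101) gives 49t ≡ 52 (mod 101), and since 49⁻¹ ≡ 33 (mod 101), t ≡ 100. Hence N ≡ 5 + 49·100 = 4905 (mod 4949).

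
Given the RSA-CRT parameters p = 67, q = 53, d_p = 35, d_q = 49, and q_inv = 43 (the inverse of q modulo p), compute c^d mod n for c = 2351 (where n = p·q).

2850

m₁ = c^(d_p) mod p: c ≡ 6 (mod 67), and 6^35 mod 67 = 36.
m₂ = c^(d_q) mod q: c ≡ 19 (mod 53), and 19^49 mod 53 = 41.
h = q_inv·(m₁ − m₂) mod p = 43·(36 − 41) mod 67 = 53.
m = m₂ + h·q = 41 + 53·53 = 2850.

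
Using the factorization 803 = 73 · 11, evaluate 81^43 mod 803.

592

Mod 73: 81 ≡ 8; 8^43 ≡ 8 (mod 73).
Mod 11: 81 ≡ 4; by Fermat, exponent reduces to 43 mod 10 = 3; 4^3 ≡ 9 (mod 11).
Combine by CRT: x ≡ 8 (mod 73), x ≡ 9 (mod 11) ⇒ x ≡ 592 (mod 803).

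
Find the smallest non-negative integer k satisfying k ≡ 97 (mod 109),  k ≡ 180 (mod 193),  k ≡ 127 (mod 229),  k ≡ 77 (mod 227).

The moduli are pairwise coprime; N = 109·193·229·227 = 1093566371.
N/109 = 10032719; 10032719 ≡ 32 (mod 109); 32·92 ≡ 1, so inverse 92.
N/193 = 5666147; 5666147 ≡ 53 (mod 193); 53·51 ≡ 1, so inverse 51.
N/229 = 4775399; 4775399 ≡ 62 (mod 229); 62·181 ≡ 1, so inverse 181.
N/227 = 4817473; 4817473 ≡ 79 (mod 227); 79·23 ≡ 1, so inverse 23.
k ≡ 97·10032719·92 + 180·5666147·51 + 127·4775399·181 + 77·4817473·23 = 259851055312.
259851055312 mod 1093566371 = 675825385.

675825385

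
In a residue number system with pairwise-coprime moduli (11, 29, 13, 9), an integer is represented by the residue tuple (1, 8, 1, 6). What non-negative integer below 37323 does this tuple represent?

5721

From x ≡ 1 (mod 11) write x = 1 + 11t. Substituting into x ≡ 8 (mod 29) gives 11t ≡ 7 (mod 29), and since 11⁻¹ ≡ 8 (mod 29), t ≡ 27. Hence x ≡ 1 + 11·27 = 298 (mod 319).
From x ≡ 298 (mod 319) write x = 298 + 319t. Substituting into x ≡ 1 (mod 13) gives 319t ≡ 2 (mod 13), and since 7⁻¹ ≡ 2 (mod 13), t ≡ 4. Hence x ≡ 298 + 319·4 = 1574 (mod 4147).
From x ≡ 1574 (mod 4147) write x = 1574 + 4147t. Substituting into x ≡ 6 (mod 9) gives 4147t ≡ 7 (mod 9), and since 7⁻¹ ≡ 4 (mod 9), t ≡ 1. Hence x ≡ 1574 + 4147·1 = 5721 (mod 37323).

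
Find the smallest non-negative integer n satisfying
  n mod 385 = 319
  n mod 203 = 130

3784

Combine the congruences pairwise.
gcd(385, 203) = 7 and 7 | (130 − 319), so the pair is consistent; merging gives n ≡ 3784 (mod 11165), where 11165 = lcm(385, 203).
The solution is unique modulo lcm(385, 203) = 11165.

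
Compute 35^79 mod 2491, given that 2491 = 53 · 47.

Mod 53: 35 ≡ 35; by Fermat, exponent reduces to 79 mod 52 = 27; 35^27 ≡ 18 (mod 53).
Mod 47: 35 ≡ 35; by Fermat, exponent reduces to 79 mod 46 = 33; 35^33 ≡ 39 (mod 47).
Combine by CRT: x ≡ 18 (mod 53), x ≡ 39 (mod 47) ⇒ x ≡ 1449 (mod 2491).

1449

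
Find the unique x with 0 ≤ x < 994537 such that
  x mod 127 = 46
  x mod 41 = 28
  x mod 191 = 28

783128

The moduli are pairwise coprime; N = 127·41·191 = 994537.
N/127 = 7831; 7831 ≡ 84 (mod 127); 84·62 ≡ 1, so inverse 62.
N/41 = 24257; 24257 ≡ 26 (mod 41); 26·30 ≡ 1, so inverse 30.
N/191 = 5207; 5207 ≡ 50 (mod 191); 50·149 ≡ 1, so inverse 149.
x ≡ 46·7831·62 + 28·24257·30 + 28·5207·149 = 64433496.
64433496 mod 994537 = 783128.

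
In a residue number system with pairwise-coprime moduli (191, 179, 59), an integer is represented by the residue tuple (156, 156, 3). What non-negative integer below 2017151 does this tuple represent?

From x ≡ 156 (mod 191) write x = 156 + 191t. Substituting into x ≡ 156 (mod 179) gives 191t ≡ 0 (mod 179), and since 12⁻¹ ≡ 15 (mod 179), t ≡ 0. Hence x ≡ 156 + 191·0 = 156 (mod 34189).
From x ≡ 156 (mod 34189) write x = 156 + 34189t. Substituting into x ≡ 3 (mod 59) gives 34189t ≡ 24 (mod 59), and since 28⁻¹ ≡ 19 (mod 59), t ≡ 43. Hence x ≡ 156 + 34189·43 = 1470283 (mod 2017151).

1470283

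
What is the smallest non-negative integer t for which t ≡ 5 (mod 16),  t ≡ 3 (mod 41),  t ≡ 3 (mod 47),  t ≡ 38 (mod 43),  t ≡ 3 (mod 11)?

1907733

From t ≡ 5 (mod 16) write t = 5 + 16s. Substituting into t ≡ 3 (mod 41) gives 16s ≡ 39 (mod 41), and since 16⁻¹ ≡ 18 (mod 41), s ≡ 5. Hence t ≡ 5 + 16·5 = 85 (mod 656).
From t ≡ 85 (mod 656) write t = 85 + 656s. Substituting into t ≡ 3 (mod 47) gives 656s ≡ 12 (mod 47), and since 45⁻¹ ≡ 23 (mod 47), s ≡ 41. Hence t ≡ 85 + 656·41 = 26981 (mod 30832).
From t ≡ 26981 (mod 30832) write t = 26981 + 30832s. Substituting into t ≡ 38 (mod 43) gives 30832s ≡ 18 (mod 43), and since 1⁻¹ ≡ 1 (mod 43), s ≡ 18. Hence t ≡ 26981 + 30832·18 = 581957 (mod 1325776).
From t ≡ 581957 (mod 1325776) write t = 581957 + 1325776s. Substituting into t ≡ 3 (mod 11) gives 1325776s ≡ 1 (mod 11), and since 1⁻¹ ≡ 1 (mod 11), s ≡ 1. Hence t ≡ 581957 + 1325776·1 = 1907733 (mod 14583536).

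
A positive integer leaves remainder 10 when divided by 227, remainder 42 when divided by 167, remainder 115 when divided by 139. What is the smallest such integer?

From N ≡ 10 (mod 227) write N = 10 + 227t. Substituting into N ≡ 42 (mod 167) gives 227t ≡ 32 (mod 167), and since 60⁻¹ ≡ 103 (mod 167), t ≡ 123. Hence N ≡ 10 + 227·123 = 27931 (mod 37909).
From N ≡ 27931 (mod 37909) write N = 27931 + 37909t. Substituting into N ≡ 115 (mod 139) gives 37909t ≡ 123 (mod 139), and since 101⁻¹ ≡ 128 (mod 139), t ≡ 37. Hence N ≡ 27931 + 37909·37 = 1430564 (mod 5269351).

1430564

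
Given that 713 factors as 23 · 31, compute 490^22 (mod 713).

Mod 23: 490 ≡ 7; since 22 | 22, by Fermat 7^22 ≡ 1 (mod 23).
Mod 31: 490 ≡ 25; 25^22 ≡ 25 (mod 31).
Combine by CRT: x ≡ 1 (mod 23), x ≡ 25 (mod 31) ⇒ x ≡ 645 (mod 713).

645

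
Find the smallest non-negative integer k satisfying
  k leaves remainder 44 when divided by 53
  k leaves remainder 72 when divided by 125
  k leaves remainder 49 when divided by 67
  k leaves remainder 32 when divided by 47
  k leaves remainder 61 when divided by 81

Combine the congruences pairwise.
From k ≡ 44 (mod 53) write k = 44 + 53t. Substituting into k ≡ 72 (mod 125) gives 53t ≡ 28 (mod 125), and since 53⁻¹ ≡ 92 (mod 125), t ≡ 76. Hence k ≡ 44 + 53·76 = 4072 (mod 6625).
From k ≡ 4072 (mod 6625) write k = 4072 + 6625t. Substituting into k ≡ 49 (mod 67) gives 6625t ≡ 64 (mod 67), and since 59⁻¹ ≡ 25 (mod 67), t ≡ 59. Hence k ≡ 4072 + 6625·59 = 394947 (mod 443875).
From k ≡ 394947 (mod 443875) write k = 394947 + 443875t. Substituting into k ≡ 32 (mod 47) gives 443875t ≡ 26 (mod 47), and since 7⁻¹ ≡ 27 (mod 47), t ≡ 44. Hence k ≡ 394947 + 443875·44 = 19925447 (mod 20862125).
From k ≡ 19925447 (mod 20862125) write k = 19925447 + 20862125t. Substituting into k ≡ 61 (mod 81) gives 20862125t ≡ 47 (mod 81), and since 8⁻¹ ≡ 71 (mod 81), t ≡ 16. Hence k ≡ 19925447 + 20862125·16 = 353719447 (mod 1689832125).

353719447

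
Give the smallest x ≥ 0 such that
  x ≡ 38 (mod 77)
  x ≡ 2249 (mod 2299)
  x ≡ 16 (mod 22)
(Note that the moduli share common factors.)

13744

gcd(77, 2299) = 11 and 11 | (2249 − 38), so the pair is consistent; merging gives x ≡ 13744 (mod 16093), where 16093 = lcm(77, 2299).
gcd(16093, 22) = 11 and 11 | (16 − 13744), so the pair is consistent; merging gives x ≡ 13744 (mod 32186), where 32186 = lcm(16093, 22).
The solution is unique modulo lcm(77, 2299, 22) = 32186.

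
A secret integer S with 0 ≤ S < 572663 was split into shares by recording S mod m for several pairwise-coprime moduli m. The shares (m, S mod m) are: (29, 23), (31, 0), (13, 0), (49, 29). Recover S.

The moduli are pairwise coprime; N = 29·31·13·49 = 572663.
N/29 = 19747; 19747 ≡ 27 (mod 29); 27·14 ≡ 1, so inverse 14.
N/31 = 18473; 18473 ≡ 28 (mod 31); 28·10 ≡ 1, so inverse 10.
N/13 = 44051; 44051 ≡ 7 (mod 13); 7·2 ≡ 1, so inverse 2.
N/49 = 11687; 11687 ≡ 25 (mod 49); 25·2 ≡ 1, so inverse 2.
S ≡ 23·19747·14 + 0·18473·10 + 0·44051·2 + 29·11687·2 = 7036380.
7036380 mod 572663 = 164424.

164424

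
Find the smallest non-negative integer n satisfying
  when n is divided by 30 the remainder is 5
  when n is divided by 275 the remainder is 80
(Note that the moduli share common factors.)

905

gcd(30, 275) = 5 and 5 | (80 − 5), so the pair is consistent; merging gives n ≡ 905 (mod 1650), where 1650 = lcm(30, 275).
The solution is unique modulo lcm(30, 275) = 1650.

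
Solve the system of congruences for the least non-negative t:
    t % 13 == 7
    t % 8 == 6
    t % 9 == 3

462

The moduli are pairwise coprime; N = 13·8·9 = 936.
N/13 = 72; 72 ≡ 7 (mod 13); 7·2 ≡ 1, so inverse 2.
N/8 = 117; 117 ≡ 5 (mod 8); 5·5 ≡ 1, so inverse 5.
N/9 = 104; 104 ≡ 5 (mod 9); 5·2 ≡ 1, so inverse 2.
t ≡ 7·72·2 + 6·117·5 + 3·104·2 = 5142.
5142 mod 936 = 462.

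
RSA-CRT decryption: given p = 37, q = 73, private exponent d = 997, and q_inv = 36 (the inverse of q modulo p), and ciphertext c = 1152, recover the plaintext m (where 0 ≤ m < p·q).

d_p = d mod (p−1) = 997 mod 36 = 25; d_q = d mod (q−1) = 61.
m₁ = c^(d_p) mod p: c ≡ 5 (mod 37), and 5^25 mod 37 = 19.
m₂ = c^(d_q) mod q: c ≡ 57 (mod 73), and 57^61 mod 73 = 71.
h = q_inv·(m₁ − m₂) mod p = 36·(19 − 71) mod 37 = 15.
m = m₂ + h·q = 71 + 15·73 = 1166.

1166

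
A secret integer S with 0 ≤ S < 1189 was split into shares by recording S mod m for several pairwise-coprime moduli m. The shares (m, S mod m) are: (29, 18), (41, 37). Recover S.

1062

Combine the congruences pairwise.
From S ≡ 18 (mod 29) write S = 18 + 29t. Substituting into S ≡ 37 (mod 41) gives 29t ≡ 19 (mod 41), and since 29⁻¹ ≡ 17 (mod 41), t ≡ 36. Hence S ≡ 18 + 29·36 = 1062 (mod 1189).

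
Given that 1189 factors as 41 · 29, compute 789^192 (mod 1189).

1002

Mod 41: 789 ≡ 10; by Fermat, exponent reduces to 192 mod 40 = 32; 10^32 ≡ 18 (mod 41).
Mod 29: 789 ≡ 6; by Fermat, exponent reduces to 192 mod 28 = 24; 6^24 ≡ 16 (mod 29).
Combine by CRT: x ≡ 18 (mod 41), x ≡ 16 (mod 29) ⇒ x ≡ 1002 (mod 1189).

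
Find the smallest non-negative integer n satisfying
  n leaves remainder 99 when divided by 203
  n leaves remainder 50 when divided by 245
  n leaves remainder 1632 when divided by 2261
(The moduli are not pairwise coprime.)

1500675

gcd(203, 245) = 7 and 7 | (50 − 99), so the pair is consistent; merging gives n ≡ 1520 (mod 7105), where 7105 = lcm(203, 245).
gcd(7105, 2261) = 7 and 7 | (1632 − 1520), so the pair is consistent; merging gives n ≡ 1500675 (mod 2294915), where 2294915 = lcm(7105, 2261).
The solution is unique modulo lcm(203, 245, 2261) = 2294915.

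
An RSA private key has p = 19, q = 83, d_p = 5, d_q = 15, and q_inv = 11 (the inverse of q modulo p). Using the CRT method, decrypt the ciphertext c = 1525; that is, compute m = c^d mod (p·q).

m₁ = c^(d_p) mod p: c ≡ 5 (mod 19), and 5^5 mod 19 = 9.
m₂ = c^(d_q) mod q: c ≡ 31 (mod 83), and 31^15 mod 83 = 26.
h = q_inv·(m₁ − m₂) mod p = 11·(9 − 26) mod 19 = 3.
m = m₂ + h·q = 26 + 3·83 = 275.

275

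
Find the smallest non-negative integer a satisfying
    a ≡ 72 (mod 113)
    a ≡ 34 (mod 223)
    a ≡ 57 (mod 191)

30808

From a ≡ 72 (mod 113) write a = 72 + 113t. Substituting into a ≡ 34 (mod 223) gives 113t ≡ 185 (mod 223), and since 113⁻¹ ≡ 75 (mod 223), t ≡ 49. Hence a ≡ 72 + 113·49 = 5609 (mod 25199).
From a ≡ 5609 (mod 25199) write a = 5609 + 25199t. Substituting into a ≡ 57 (mod 191) gives 25199t ≡ 178 (mod 191), and since 178⁻¹ ≡ 44 (mod 191), t ≡ 1. Hence a ≡ 5609 + 25199·1 = 30808 (mod 4813009).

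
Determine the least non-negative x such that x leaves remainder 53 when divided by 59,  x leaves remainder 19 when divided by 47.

From x ≡ 53 (mod 59) write x = 53 + 59t. Substituting into x ≡ 19 (mod 47) gives 59t ≡ 13 (mod 47), and since 12⁻¹ ≡ 4 (mod 47), t ≡ 5. Hence x ≡ 53 + 59·5 = 348 (mod 2773).

348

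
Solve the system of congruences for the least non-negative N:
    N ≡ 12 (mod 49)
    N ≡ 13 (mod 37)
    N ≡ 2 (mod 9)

The moduli are pairwise coprime; M = 49·37·9 = 16317.
M/49 = 333; 333 ≡ 39 (mod 49); 39·44 ≡ 1, so inverse 44.
M/37 = 441; 441 ≡ 34 (mod 37); 34·12 ≡ 1, so inverse 12.
M/9 = 1813; 1813 ≡ 4 (mod 9); 4·7 ≡ 1, so inverse 7.
N ≡ 12·333·44 + 13·441·12 + 2·1813·7 = 270002.
270002 mod 16317 = 8930.

8930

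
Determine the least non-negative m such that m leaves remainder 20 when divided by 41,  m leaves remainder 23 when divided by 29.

Combine the congruences pairwise.
From m ≡ 20 (mod 41) write m = 20 + 41t. Substituting into m ≡ 23 (mod 29) gives 41t ≡ 3 (mod 29), and since 12⁻¹ ≡ 17 (mod 29), t ≡ 22. Hence m ≡ 20 + 41·22 = 922 (mod 1189).

922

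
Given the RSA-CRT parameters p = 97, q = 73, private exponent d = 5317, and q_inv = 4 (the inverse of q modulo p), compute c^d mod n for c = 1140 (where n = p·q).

5553

d_p = d mod (p−1) = 5317 mod 96 = 37; d_q = d mod (q−1) = 61.
m₁ = c^(d_p) mod p: c ≡ 73 (mod 97), and 73^37 mod 97 = 24.
m₂ = c^(d_q) mod q: c ≡ 45 (mod 73), and 45^61 mod 73 = 5.
h = q_inv·(m₁ − m₂) mod p = 4·(24 − 5) mod 97 = 76.
m = m₂ + h·q = 5 + 76·73 = 5553.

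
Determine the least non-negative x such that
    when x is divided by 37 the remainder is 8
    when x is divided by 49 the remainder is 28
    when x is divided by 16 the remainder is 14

From x ≡ 8 (mod 37) write x = 8 + 37t. Substituting into x ≡ 28 (mod 49) gives 37t ≡ 20 (mod 49), and since 37⁻¹ ≡ 4 (mod 49), t ≡ 31. Hence x ≡ 8 + 37·31 = 1155 (mod 1813).
From x ≡ 1155 (mod 1813) write x = 1155 + 1813t. Substituting into x ≡ 14 (mod 16) gives 1813t ≡ 11 (mod 16), and since 5⁻¹ ≡ 13 (mod 16), t ≡ 15. Hence x ≡ 1155 + 1813·15 = 28350 (mod 29008).

28350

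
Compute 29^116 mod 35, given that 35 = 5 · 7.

Mod 5: 29 ≡ 4; since 4 | 116, by Fermat 4^116 ≡ 1 (mod 5).
Mod 7: 29 ≡ 1; by Fermat, exponent reduces to 116 mod 6 = 2; 1^2 ≡ 1 (mod 7).
Combine by CRT: x ≡ 1 (mod 5), x ≡ 1 (mod 7) ⇒ x ≡ 1 (mod 35).

1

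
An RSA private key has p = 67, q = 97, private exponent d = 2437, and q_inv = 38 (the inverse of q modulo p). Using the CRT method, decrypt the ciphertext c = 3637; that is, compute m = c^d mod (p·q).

5906

d_p = d mod (p−1) = 2437 mod 66 = 61; d_q = d mod (q−1) = 37.
m₁ = c^(d_p) mod p: c ≡ 19 (mod 67), and 19^61 mod 67 = 10.
m₂ = c^(d_q) mod q: c ≡ 48 (mod 97), and 48^37 mod 97 = 86.
h = q_inv·(m₁ − m₂) mod p = 38·(10 − 86) mod 67 = 60.
m = m₂ + h·q = 86 + 60·97 = 5906.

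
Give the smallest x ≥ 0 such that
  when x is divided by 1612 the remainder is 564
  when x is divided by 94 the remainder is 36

gcd(1612, 94) = 2 and 2 | (36 − 564), so the pair is consistent; merging gives x ≡ 26356 (mod 75764), where 75764 = lcm(1612, 94).
The solution is unique modulo lcm(1612, 94) = 75764.

26356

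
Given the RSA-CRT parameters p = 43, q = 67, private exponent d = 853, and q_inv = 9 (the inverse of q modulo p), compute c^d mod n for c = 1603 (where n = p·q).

d_p = d mod (p−1) = 853 mod 42 = 13; d_q = d mod (q−1) = 61.
m₁ = c^(d_p) mod p: c ≡ 12 (mod 43), and 12^13 mod 43 = 3.
m₂ = c^(d_q) mod q: c ≡ 62 (mod 67), and 62^61 mod 67 = 14.
h = q_inv·(m₁ − m₂) mod p = 9·(3 − 14) mod 43 = 30.
m = m₂ + h·q = 14 + 30·67 = 2024.

2024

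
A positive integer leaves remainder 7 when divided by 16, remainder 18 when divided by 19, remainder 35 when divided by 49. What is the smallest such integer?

From t ≡ 7 (mod 16) write t = 7 + 16s. Substituting into t ≡ 18 (mod 19) gives 16s ≡ 11 (mod 19), and since 16⁻¹ ≡ 6 (mod 19), s ≡ 9. Hence t ≡ 7 + 16·9 = 151 (mod 304).
From t ≡ 151 (mod 304) write t = 151 + 304s. Substituting into t ≡ 35 (mod 49) gives 304s ≡ 31 (mod 49), and since 10⁻¹ ≡ 5 (mod 49), s ≡ 8. Hence t ≡ 151 + 304·8 = 2583 (mod 14896).

2583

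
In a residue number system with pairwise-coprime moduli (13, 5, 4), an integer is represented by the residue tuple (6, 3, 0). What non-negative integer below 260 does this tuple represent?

From x ≡ 6 (mod 13) write x = 6 + 13t. Substituting into x ≡ 3 (mod 5) gives 13t ≡ 2 (mod 5), and since 3⁻¹ ≡ 2 (mod 5), t ≡ 4. Hence x ≡ 6 + 13·4 = 58 (mod 65).
From x ≡ 58 (mod 65) write x = 58 + 65t. Substituting into x ≡ 0 (mod 4) gives 65t ≡ 2 (mod 4), and since 1⁻¹ ≡ 1 (mod 4), t ≡ 2. Hence x ≡ 58 + 65·2 = 188 (mod 260).

188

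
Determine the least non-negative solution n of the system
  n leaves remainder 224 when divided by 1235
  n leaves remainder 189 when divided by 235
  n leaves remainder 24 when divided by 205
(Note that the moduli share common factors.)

2229399

gcd(1235, 235) = 5 and 5 | (189 − 224), so the pair is consistent; merging gives n ≡ 23689 (mod 58045), where 58045 = lcm(1235, 235).
gcd(58045, 205) = 5 and 5 | (24 − 23689), so the pair is consistent; merging gives n ≡ 2229399 (mod 2379845), where 2379845 = lcm(58045, 205).
The solution is unique modulo lcm(1235, 235, 205) = 2379845.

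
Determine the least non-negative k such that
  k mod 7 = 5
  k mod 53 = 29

82

From k ≡ 5 (mod 7) write k = 5 + 7t. Substituting into k ≡ 29 (mod 53) gives 7t ≡ 24 (mod 53), and since 7⁻¹ ≡ 38 (mod 53), t ≡ 11. Hence k ≡ 5 + 7·11 = 82 (mod 371).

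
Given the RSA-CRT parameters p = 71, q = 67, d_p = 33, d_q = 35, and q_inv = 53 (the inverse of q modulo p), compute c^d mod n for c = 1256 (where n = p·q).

m₁ = c^(d_p) mod p: c ≡ 49 (mod 71), and 49^33 mod 71 = 60.
m₂ = c^(d_q) mod q: c ≡ 50 (mod 67), and 50^35 mod 67 = 46.
h = q_inv·(m₁ − m₂) mod p = 53·(60 − 46) mod 71 = 32.
m = m₂ + h·q = 46 + 32·67 = 2190.

2190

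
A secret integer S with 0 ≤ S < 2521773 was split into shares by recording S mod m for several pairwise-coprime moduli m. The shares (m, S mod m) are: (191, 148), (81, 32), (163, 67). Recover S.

From S ≡ 148 (mod 191) write S = 148 + 191t. Substituting into S ≡ 32 (mod 81) gives 191t ≡ 46 (mod 81), and since 29⁻¹ ≡ 14 (mod 81), t ≡ 77. Hence S ≡ 148 + 191·77 = 14855 (mod 15471).
From S ≡ 14855 (mod 15471) write S = 14855 + 15471t. Substituting into S ≡ 67 (mod 163) gives 15471t ≡ 45 (mod 163), and since 149⁻¹ ≡ 128 (mod 163), t ≡ 55. Hence S ≡ 14855 + 15471·55 = 865760 (mod 2521773).

865760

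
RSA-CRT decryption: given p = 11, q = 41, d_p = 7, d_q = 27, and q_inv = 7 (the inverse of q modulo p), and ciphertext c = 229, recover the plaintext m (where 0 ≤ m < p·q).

m₁ = c^(d_p) mod p: c ≡ 9 (mod 11), and 9^7 mod 11 = 4.
m₂ = c^(d_q) mod q: c ≡ 24 (mod 41), and 24^27 mod 41 = 13.
h = q_inv·(m₁ − m₂) mod p = 7·(4 − 13) mod 11 = 3.
m = m₂ + h·q = 13 + 3·41 = 136.

136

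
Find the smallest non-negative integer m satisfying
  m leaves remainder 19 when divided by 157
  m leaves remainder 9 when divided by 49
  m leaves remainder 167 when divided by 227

953794

From m ≡ 19 (mod 157) write m = 19 + 157t. Substituting into m ≡ 9 (mod 49) gives 157t ≡ 39 (mod 49), and since 10⁻¹ ≡ 5 (mod 49), t ≡ 48. Hence m ≡ 19 + 157·48 = 7555 (mod 7693).
From m ≡ 7555 (mod 7693) write m = 7555 + 7693t. Substituting into m ≡ 167 (mod 227) gives 7693t ≡ 103 (mod 227), and since 202⁻¹ ≡ 118 (mod 227), t ≡ 123. Hence m ≡ 7555 + 7693·123 = 953794 (mod 1746311).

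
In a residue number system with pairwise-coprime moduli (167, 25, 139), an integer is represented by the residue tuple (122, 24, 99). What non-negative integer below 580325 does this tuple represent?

From x ≡ 122 (mod 167) write x = 122 + 167t. Substituting into x ≡ 24 (mod 25) gives 167t ≡ 2 (mod 25), and since 17⁻¹ ≡ 3 (mod 25), t ≡ 6. Hence x ≡ 122 + 167·6 = 1124 (mod 4175).
From x ≡ 1124 (mod 4175) write x = 1124 + 4175t. Substituting into x ≡ 99 (mod 139) gives 4175t ≡ 87 (mod 139), and since 5⁻¹ ≡ 28 (mod 139), t ≡ 73. Hence x ≡ 1124 + 4175·73 = 305899 (mod 580325).

305899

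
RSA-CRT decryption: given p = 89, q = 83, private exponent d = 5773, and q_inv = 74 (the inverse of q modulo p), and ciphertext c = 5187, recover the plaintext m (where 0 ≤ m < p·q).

d_p = d mod (p−1) = 5773 mod 88 = 53; d_q = d mod (q−1) = 33.
m₁ = c^(d_p) mod p: c ≡ 25 (mod 89), and 25^53 mod 89 = 44.
m₂ = c^(d_q) mod q: c ≡ 41 (mod 83), and 41^33 mod 83 = 7.
h = q_inv·(m₁ − m₂) mod p = 74·(44 − 7) mod 89 = 68.
m = m₂ + h·q = 7 + 68·83 = 5651.

5651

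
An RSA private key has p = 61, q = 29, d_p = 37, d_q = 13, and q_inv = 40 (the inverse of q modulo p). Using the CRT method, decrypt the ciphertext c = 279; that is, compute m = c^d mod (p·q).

m₁ = c^(d_p) mod p: c ≡ 35 (mod 61), and 35^37 mod 61 = 17.
m₂ = c^(d_q) mod q: c ≡ 18 (mod 29), and 18^13 mod 29 = 8.
h = q_inv·(m₁ − m₂) mod p = 40·(17 − 8) mod 61 = 55.
m = m₂ + h·q = 8 + 55·29 = 1603.

1603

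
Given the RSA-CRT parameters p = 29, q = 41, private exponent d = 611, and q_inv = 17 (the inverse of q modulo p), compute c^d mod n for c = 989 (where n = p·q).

733

d_p = d mod (p−1) = 611 mod 28 = 23; d_q = d mod (q−1) = 11.
m₁ = c^(d_p) mod p: c ≡ 3 (mod 29), and 3^23 mod 29 = 8.
m₂ = c^(d_q) mod q: c ≡ 5 (mod 41), and 5^11 mod 41 = 36.
h = q_inv·(m₁ − m₂) mod p = 17·(8 − 36) mod 29 = 17.
m = m₂ + h·q = 36 + 17·41 = 733.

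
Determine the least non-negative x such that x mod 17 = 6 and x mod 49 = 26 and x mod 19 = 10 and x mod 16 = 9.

The moduli are pairwise coprime; N = 17·49·19·16 = 253232.
N/17 = 14896; 14896 ≡ 4 (mod 17); 4·13 ≡ 1, so inverse 13.
N/49 = 5168; 5168 ≡ 23 (mod 49); 23·32 ≡ 1, so inverse 32.
N/19 = 13328; 13328 ≡ 9 (mod 19); 9·17 ≡ 1, so inverse 17.
N/16 = 15827; 15827 ≡ 3 (mod 16); 3·11 ≡ 1, so inverse 11.
x ≡ 6·14896·13 + 26·5168·32 + 10·13328·17 + 9·15827·11 = 9294297.
9294297 mod 253232 = 177945.

177945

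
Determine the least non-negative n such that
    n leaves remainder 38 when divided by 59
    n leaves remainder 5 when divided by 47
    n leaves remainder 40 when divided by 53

69894

The moduli are pairwise coprime; M = 59·47·53 = 146969.
M/59 = 2491; 2491 ≡ 13 (mod 59); 13·50 ≡ 1, so inverse 50.
M/47 = 3127; 3127 ≡ 25 (mod 47); 25·32 ≡ 1, so inverse 32.
M/53 = 2773; 2773 ≡ 17 (mod 53); 17·25 ≡ 1, so inverse 25.
n ≡ 38·2491·50 + 5·3127·32 + 40·2773·25 = 8006220.
8006220 mod 146969 = 69894.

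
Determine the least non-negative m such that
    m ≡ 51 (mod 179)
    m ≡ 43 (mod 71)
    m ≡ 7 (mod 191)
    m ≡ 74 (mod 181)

The moduli are pairwise coprime; N = 179·71·191·181 = 439362839.
N/179 = 2454541; 2454541 ≡ 93 (mod 179); 93·77 ≡ 1, so inverse 77.
N/71 = 6188209; 6188209 ≡ 62 (mod 71); 62·63 ≡ 1, so inverse 63.
N/191 = 2300329; 2300329 ≡ 116 (mod 191); 116·28 ≡ 1, so inverse 28.
N/181 = 2427419; 2427419 ≡ 28 (mod 181); 28·97 ≡ 1, so inverse 97.
m ≡ 51·2454541·77 + 43·6188209·63 + 7·2300329·28 + 74·2427419·97 = 44277718754.
44277718754 mod 439362839 = 341434854.

341434854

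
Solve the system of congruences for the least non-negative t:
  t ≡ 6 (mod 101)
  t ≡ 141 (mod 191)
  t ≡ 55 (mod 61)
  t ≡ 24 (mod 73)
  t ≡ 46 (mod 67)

The moduli are pairwise coprime; N = 101·191·61·73·67 = 5755489141.
N/101 = 56985041; 56985041 ≡ 33 (mod 101); 33·49 ≡ 1, so inverse 49.
N/191 = 30133451; 30133451 ≡ 145 (mod 191); 145·137 ≡ 1, so inverse 137.
N/61 = 94352281; 94352281 ≡ 43 (mod 61); 43·44 ≡ 1, so inverse 44.
N/73 = 78842317; 78842317 ≡ 54 (mod 73); 54·23 ≡ 1, so inverse 23.
N/67 = 85902823; 85902823 ≡ 46 (mod 67); 46·51 ≡ 1, so inverse 51.
t ≡ 6·56985041·49 + 141·30133451·137 + 55·94352281·44 + 24·78842317·23 + 46·85902823·51 = 1072222976783.
1072222976783 mod 5755489141 = 1701996557.

1701996557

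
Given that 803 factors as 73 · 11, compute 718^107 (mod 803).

152

Mod 73: 718 ≡ 61; by Fermat, exponent reduces to 107 mod 72 = 35; 61^35 ≡ 6 (mod 73).
Mod 11: 718 ≡ 3; by Fermat, exponent reduces to 107 mod 10 = 7; 3^7 ≡ 9 (mod 11).
Combine by CRT: x ≡ 6 (mod 73), x ≡ 9 (mod 11) ⇒ x ≡ 152 (mod 803).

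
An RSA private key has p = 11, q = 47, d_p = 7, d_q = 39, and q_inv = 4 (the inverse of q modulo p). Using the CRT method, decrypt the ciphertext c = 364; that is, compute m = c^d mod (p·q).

m₁ = c^(d_p) mod p: c ≡ 1 (mod 11), and 1^7 mod 11 = 1.
m₂ = c^(d_q) mod q: c ≡ 35 (mod 47), and 35^39 mod 47 = 19.
h = q_inv·(m₁ − m₂) mod p = 4·(1 − 19) mod 11 = 5.
m = m₂ + h·q = 19 + 5·47 = 254.

254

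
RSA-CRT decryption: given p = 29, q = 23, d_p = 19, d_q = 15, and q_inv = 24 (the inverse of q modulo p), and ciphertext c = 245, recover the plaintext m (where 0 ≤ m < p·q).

412

m₁ = c^(d_p) mod p: c ≡ 13 (mod 29), and 13^19 mod 29 = 6.
m₂ = c^(d_q) mod q: c ≡ 15 (mod 23), and 15^15 mod 23 = 21.
h = q_inv·(m₁ − m₂) mod p = 24·(6 − 21) mod 29 = 17.
m = m₂ + h·q = 21 + 17·23 = 412.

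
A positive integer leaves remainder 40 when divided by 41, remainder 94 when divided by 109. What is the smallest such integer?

4345

From N ≡ 40 (mod 41) write N = 40 + 41t. Substituting into N ≡ 94 (mod 109) gives 41t ≡ 54 (mod 109), and since 41⁻¹ ≡ 8 (mod 109), t ≡ 105. Hence N ≡ 40 + 41·105 = 4345 (mod 4469).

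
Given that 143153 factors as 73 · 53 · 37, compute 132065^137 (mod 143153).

Mod 73: 132065 ≡ 8; by Fermat, exponent reduces to 137 mod 72 = 65; 8^65 ≡ 64 (mod 73).
Mod 53: 132065 ≡ 42; by Fermat, exponent reduces to 137 mod 52 = 33; 42^33 ≡ 28 (mod 53).
Mod 37: 132065 ≡ 12; by Fermat, exponent reduces to 137 mod 36 = 29; 12^29 ≡ 33 (mod 37).
Combine by CRT: x ≡ 64 (mod 73), x ≡ 28 (mod 53), x ≡ 33 (mod 37) ⇒ x ≡ 29337 (mod 143153).

29337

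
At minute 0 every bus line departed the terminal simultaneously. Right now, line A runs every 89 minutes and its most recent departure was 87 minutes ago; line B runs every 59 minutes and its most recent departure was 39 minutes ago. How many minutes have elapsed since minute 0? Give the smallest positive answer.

From t ≡ 87 (mod 89) write t = 87 + 89s. Substituting into t ≡ 39 (mod 59) gives 89s ≡ 11 (mod 59), and since 30⁻¹ ≡ 2 (mod 59), s ≡ 22. Hence t ≡ 87 + 89·22 = 2045 (mod 5251).

2045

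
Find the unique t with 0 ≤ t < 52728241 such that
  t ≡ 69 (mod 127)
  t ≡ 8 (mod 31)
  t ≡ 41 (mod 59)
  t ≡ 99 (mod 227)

14065700

The moduli are pairwise coprime; N = 127·31·59·227 = 52728241.
N/127 = 415183; 415183 ≡ 20 (mod 127); 20·108 ≡ 1, so inverse 108.
N/31 = 1700911; 1700911 ≡ 3 (mod 31); 3·21 ≡ 1, so inverse 21.
N/59 = 893699; 893699 ≡ 26 (mod 59); 26·25 ≡ 1, so inverse 25.
N/227 = 232283; 232283 ≡ 62 (mod 227); 62·11 ≡ 1, so inverse 11.
t ≡ 69·415183·108 + 8·1700911·21 + 41·893699·25 + 99·232283·11 = 4548694426.
4548694426 mod 52728241 = 14065700.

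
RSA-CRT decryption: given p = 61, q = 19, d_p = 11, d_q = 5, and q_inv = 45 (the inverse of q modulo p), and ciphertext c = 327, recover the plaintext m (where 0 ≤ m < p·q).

530

m₁ = c^(d_p) mod p: c ≡ 22 (mod 61), and 22^11 mod 61 = 42.
m₂ = c^(d_q) mod q: c ≡ 4 (mod 19), and 4^5 mod 19 = 17.
h = q_inv·(m₁ − m₂) mod p = 45·(42 − 17) mod 61 = 27.
m = m₂ + h·q = 17 + 27·19 = 530.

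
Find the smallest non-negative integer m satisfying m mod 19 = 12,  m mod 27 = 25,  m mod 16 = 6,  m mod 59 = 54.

78406

Combine the congruences pairwise.
From m ≡ 12 (mod 19) write m = 12 + 19t. Substituting into m ≡ 25 (mod 27) gives 19t ≡ 13 (mod 27), and since 19⁻¹ ≡ 10 (mod 27), t ≡ 22. Hence m ≡ 12 + 19·22 = 430 (mod 513).
From m ≡ 430 (mod 513) write m = 430 + 513t. Substituting into m ≡ 6 (mod 16) gives 513t ≡ 8 (mod 16), and since 1⁻¹ ≡ 1 (mod 16), t ≡ 8. Hence m ≡ 430 + 513·8 = 4534 (mod 8208).
From m ≡ 4534 (mod 8208) write m = 4534 + 8208t. Substituting into m ≡ 54 (mod 59) gives 8208t ≡ 4 (mod 59), and since 7⁻¹ ≡ 17 (mod 59), t ≡ 9. Hence m ≡ 4534 + 8208·9 = 78406 (mod 484272).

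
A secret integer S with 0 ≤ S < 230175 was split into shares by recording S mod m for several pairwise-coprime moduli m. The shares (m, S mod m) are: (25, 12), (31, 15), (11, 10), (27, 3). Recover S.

Combine the congruences pairwise.
From S ≡ 12 (mod 25) write S = 12 + 25t. Substituting into S ≡ 15 (mod 31) gives 25t ≡ 3 (mod 31), and since 25⁻¹ ≡ 5 (mod 31), t ≡ 15. Hence S ≡ 12 + 25·15 = 387 (mod 775).
From S ≡ 387 (mod 775) write S = 387 + 775t. Substituting into S ≡ 10 (mod 11) gives 775t ≡ 8 (mod 11), and since 5⁻¹ ≡ 9 (mod 11), t ≡ 6. Hence S ≡ 387 + 775·6 = 5037 (mod 8525).
From S ≡ 5037 (mod 8525) write S = 5037 + 8525t. Substituting into S ≡ 3 (mod 27) gives 8525t ≡ 15 (mod 27), and since 20⁻¹ ≡ 23 (mod 27), t ≡ 21. Hence S ≡ 5037 + 8525·21 = 184062 (mod 230175).

184062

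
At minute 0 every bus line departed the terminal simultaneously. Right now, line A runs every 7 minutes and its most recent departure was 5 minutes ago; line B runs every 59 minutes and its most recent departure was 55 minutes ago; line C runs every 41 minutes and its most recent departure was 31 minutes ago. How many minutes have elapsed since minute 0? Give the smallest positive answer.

8846

The moduli are pairwise coprime; N = 7·59·41 = 16933.
N/7 = 2419; 2419 ≡ 4 (mod 7); 4·2 ≡ 1, so inverse 2.
N/59 = 287; 287 ≡ 51 (mod 59); 51·22 ≡ 1, so inverse 22.
N/41 = 413; 413 ≡ 3 (mod 41); 3·14 ≡ 1, so inverse 14.
t ≡ 5·2419·2 + 55·287·22 + 31·413·14 = 550702.
550702 mod 16933 = 8846.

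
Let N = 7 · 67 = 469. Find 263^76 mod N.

Mod 7: 263 ≡ 4; by Fermat, exponent reduces to 76 mod 6 = 4; 4^4 ≡ 4 (mod 7).
Mod 67: 263 ≡ 62; by Fermat, exponent reduces to 76 mod 66 = 10; 62^10 ≡ 40 (mod 67).
Combine by CRT: x ≡ 4 (mod 7), x ≡ 40 (mod 67) ⇒ x ≡ 375 (mod 469).

375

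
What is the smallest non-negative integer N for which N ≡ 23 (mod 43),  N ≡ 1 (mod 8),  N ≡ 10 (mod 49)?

From N ≡ 23 (mod 43) write N = 23 + 43t. Substituting into N ≡ 1 (mod 8) gives 43t ≡ 2 (mod 8), and since 3⁻¹ ≡ 3 (mod 8), t ≡ 6. Hence N ≡ 23 + 43·6 = 281 (mod 344).
From N ≡ 281 (mod 344) write N = 281 + 344t. Substituting into N ≡ 10 (mod 49) gives 344t ≡ 23 (mod 49), and since 1⁻¹ ≡ 1 (mod 49), t ≡ 23. Hence N ≡ 281 + 344·23 = 8193 (mod 16856).

8193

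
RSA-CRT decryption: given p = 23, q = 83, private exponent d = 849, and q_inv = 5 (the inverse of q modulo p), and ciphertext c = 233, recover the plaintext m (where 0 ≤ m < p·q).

1435

d_p = d mod (p−1) = 849 mod 22 = 13; d_q = d mod (q−1) = 29.
m₁ = c^(d_p) mod p: c ≡ 3 (mod 23), and 3^13 mod 23 = 9.
m₂ = c^(d_q) mod q: c ≡ 67 (mod 83), and 67^29 mod 83 = 24.
h = q_inv·(m₁ − m₂) mod p = 5·(9 − 24) mod 23 = 17.
m = m₂ + h·q = 24 + 17·83 = 1435.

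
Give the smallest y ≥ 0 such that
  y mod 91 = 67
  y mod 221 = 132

795

Combine the congruences pairwise.
gcd(91, 221) = 13 and 13 | (132 − 67), so the pair is consistent; merging gives y ≡ 795 (mod 1547), where 1547 = lcm(91, 221).
The solution is unique modulo lcm(91, 221) = 1547.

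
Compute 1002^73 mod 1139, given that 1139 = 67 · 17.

560

Mod 67: 1002 ≡ 64; by Fermat, exponent reduces to 73 mod 66 = 7; 64^7 ≡ 24 (mod 67).
Mod 17: 1002 ≡ 16; by Fermat, exponent reduces to 73 mod 16 = 9; 16^9 ≡ 16 (mod 17).
Combine by CRT: x ≡ 24 (mod 67), x ≡ 16 (mod 17) ⇒ x ≡ 560 (mod 1139).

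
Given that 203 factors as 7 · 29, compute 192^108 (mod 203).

36

Mod 7: 192 ≡ 3; since 6 | 108, by Fermat 3^108 ≡ 1 (mod 7).
Mod 29: 192 ≡ 18; by Fermat, exponent reduces to 108 mod 28 = 24; 18^24 ≡ 7 (mod 29).
Combine by CRT: x ≡ 1 (mod 7), x ≡ 7 (mod 29) ⇒ x ≡ 36 (mod 203).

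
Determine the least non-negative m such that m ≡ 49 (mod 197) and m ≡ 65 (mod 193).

837

From m ≡ 49 (mod 197) write m = 49 + 197t. Substituting into m ≡ 65 (mod 193) gives 197t ≡ 16 (mod 193), and since 4⁻¹ ≡ 145 (mod 193), t ≡ 4. Hence m ≡ 49 + 197·4 = 837 (mod 38021).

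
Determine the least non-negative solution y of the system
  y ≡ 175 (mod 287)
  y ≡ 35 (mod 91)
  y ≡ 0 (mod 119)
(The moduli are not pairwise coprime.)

Combine the congruences pairwise.
gcd(287, 91) = 7 and 7 | (35 − 175), so the pair is consistent; merging gives y ≡ 1036 (mod 3731), where 3731 = lcm(287, 91).
gcd(3731, 119) = 7 and 7 | (0 − 1036), so the pair is consistent; merging gives y ≡ 57001 (mod 63427), where 63427 = lcm(3731, 119).
The solution is unique modulo lcm(287, 91, 119) = 63427.

57001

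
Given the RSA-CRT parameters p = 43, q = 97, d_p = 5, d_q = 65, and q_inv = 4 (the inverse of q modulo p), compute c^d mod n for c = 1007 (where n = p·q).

m₁ = c^(d_p) mod p: c ≡ 18 (mod 43), and 18^5 mod 43 = 19.
m₂ = c^(d_q) mod q: c ≡ 37 (mod 97), and 37^65 mod 97 = 26.
h = q_inv·(m₁ − m₂) mod p = 4·(19 − 26) mod 43 = 15.
m = m₂ + h·q = 26 + 15·97 = 1481.

1481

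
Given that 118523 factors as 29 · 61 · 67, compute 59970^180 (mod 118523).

Mod 29: 59970 ≡ 27; by Fermat, exponent reduces to 180 mod 28 = 12; 27^12 ≡ 7 (mod 29).
Mod 61: 59970 ≡ 7; since 60 | 180, by Fermat 7^180 ≡ 1 (mod 61).
Mod 67: 59970 ≡ 5; by Fermat, exponent reduces to 180 mod 66 = 48; 5^48 ≡ 22 (mod 67).
Combine by CRT: x ≡ 7 (mod 29), x ≡ 1 (mod 61), x ≡ 22 (mod 67) ⇒ x ≡ 54962 (mod 118523).

54962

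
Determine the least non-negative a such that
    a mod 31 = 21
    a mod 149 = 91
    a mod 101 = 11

335937

The moduli are pairwise coprime; N = 31·149·101 = 466519.
N/31 = 15049; 15049 ≡ 14 (mod 31); 14·20 ≡ 1, so inverse 20.
N/149 = 3131; 3131 ≡ 2 (mod 149); 2·75 ≡ 1, so inverse 75.
N/101 = 4619; 4619 ≡ 74 (mod 101); 74·86 ≡ 1, so inverse 86.
a ≡ 21·15049·20 + 91·3131·75 + 11·4619·86 = 32059229.
32059229 mod 466519 = 335937.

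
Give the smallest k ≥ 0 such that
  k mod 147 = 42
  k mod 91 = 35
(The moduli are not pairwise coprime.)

gcd(147, 91) = 7 and 7 | (35 − 42), so the pair is consistent; merging gives k ≡ 1218 (mod 1911), where 1911 = lcm(147, 91).
The solution is unique modulo lcm(147, 91) = 1911.

1218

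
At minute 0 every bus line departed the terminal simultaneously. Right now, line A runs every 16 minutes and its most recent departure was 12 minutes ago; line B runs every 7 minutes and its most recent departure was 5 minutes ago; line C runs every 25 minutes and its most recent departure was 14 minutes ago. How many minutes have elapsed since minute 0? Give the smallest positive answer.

The moduli are pairwise coprime; N = 16·7·25 = 2800.
N/16 = 175; 175 ≡ 15 (mod 16); 15·15 ≡ 1, so inverse 15.
N/7 = 400; 400 ≡ 1 (mod 7), inverse 1.
N/25 = 112; 112 ≡ 12 (mod 25); 12·23 ≡ 1, so inverse 23.
t ≡ 12·175·15 + 5·400·1 + 14·112·23 = 69564.
69564 mod 2800 = 2364.

2364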